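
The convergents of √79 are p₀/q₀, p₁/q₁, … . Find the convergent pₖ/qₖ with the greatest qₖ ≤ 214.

√79 = [8; 1, 7, 1, 16, …] (period length 4).
Convergents:
  p_0/q_0 = 8/1
  p_1/q_1 = 9/1
  p_2/q_2 = 71/8
  p_3/q_3 = 80/9
  p_4/q_4 = 1351/152
  p_5/q_5 = 1431/161
  p_6/q_6 = 11368/1279
q_5 = 161 ≤ 214 < 1279 = q_6, so the answer is 1431/161.

1431/161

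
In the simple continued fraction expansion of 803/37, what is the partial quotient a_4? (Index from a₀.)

803 = 21·37 + 26   →  a_0 = 21
37 = 1·26 + 11   →  a_1 = 1
26 = 2·11 + 4   →  a_2 = 2
11 = 2·4 + 3   →  a_3 = 2
4 = 1·3 + 1   →  a_4 = 1

1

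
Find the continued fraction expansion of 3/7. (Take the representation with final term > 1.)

[0; 2, 3]

3 = 0×7 + 3
7 = 2×3 + 1
3 = 3×1 + 0  (stop)
So 3/7 = [0; 2, 3].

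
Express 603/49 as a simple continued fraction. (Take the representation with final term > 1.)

603 = 12·49 + 15
49 = 3·15 + 4
15 = 3·4 + 3
4 = 1·3 + 1
3 = 3·1 + 0  (stop)
So 603/49 = [12; 3, 3, 1, 3].

[12; 3, 3, 1, 3]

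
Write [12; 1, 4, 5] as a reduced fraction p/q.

Using pₖ = aₖpₖ₋₁ + pₖ₋₂ and qₖ = aₖqₖ₋₁ + qₖ₋₂:
  k=0: a=12, p=12, q=1
  k=1: a=1, p=13, q=1
  k=2: a=4, p=64, q=5
  k=3: a=5, p=333, q=26

333/26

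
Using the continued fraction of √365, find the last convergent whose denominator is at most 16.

191/10

√365 = [19; 9, 1, 1, 9, 38, …] (period length 5).
Convergents:
  p_0/q_0 = 19/1
  p_1/q_1 = 172/9
  p_2/q_2 = 191/10
  p_3/q_3 = 363/19
q_2 = 10 ≤ 16 < 19 = q_3, so the answer is 191/10.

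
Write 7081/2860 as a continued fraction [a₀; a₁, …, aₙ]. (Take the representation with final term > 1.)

7081 = 2·2860 + 1361
2860 = 2·1361 + 138
1361 = 9·138 + 119
138 = 1·119 + 19
119 = 6·19 + 5
19 = 3·5 + 4
5 = 1·4 + 1
4 = 4·1 + 0  (stop)
So 7081/2860 = [2; 2, 9, 1, 6, 3, 1, 4].

[2; 2, 9, 1, 6, 3, 1, 4]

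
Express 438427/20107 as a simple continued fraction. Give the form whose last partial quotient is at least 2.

[21; 1, 4, 8, 3, 7, 1, 18]

438427 = 21*20107 + 16180
20107 = 1*16180 + 3927
16180 = 4*3927 + 472
3927 = 8*472 + 151
472 = 3*151 + 19
151 = 7*19 + 18
19 = 1*18 + 1
18 = 18*1 + 0  (stop)
So 438427/20107 = [21; 1, 4, 8, 3, 7, 1, 18].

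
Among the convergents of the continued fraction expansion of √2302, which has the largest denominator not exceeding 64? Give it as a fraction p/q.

2303/48

√2302 = [47; 1, 46, 1, 94, …] (period length 4).
Convergents:
  p_0/q_0 = 47/1
  p_1/q_1 = 48/1
  p_2/q_2 = 2255/47
  p_3/q_3 = 2303/48
  p_4/q_4 = 218737/4559
q_3 = 48 ≤ 64 < 4559 = q_4, so the answer is 2303/48.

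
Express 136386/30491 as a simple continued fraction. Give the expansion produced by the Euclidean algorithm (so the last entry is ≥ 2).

136386 = 4×30491 + 14422
30491 = 2×14422 + 1647
14422 = 8×1647 + 1246
1647 = 1×1246 + 401
1246 = 3×401 + 43
401 = 9×43 + 14
43 = 3×14 + 1
14 = 14×1 + 0  (stop)
So 136386/30491 = [4; 2, 8, 1, 3, 9, 3, 14].

[4; 2, 8, 1, 3, 9, 3, 14]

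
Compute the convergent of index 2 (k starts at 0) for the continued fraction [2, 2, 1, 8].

7/3

Using pₖ = aₖpₖ₋₁ + pₖ₋₂, qₖ = aₖqₖ₋₁ + qₖ₋₂ (with p₋₁=1, p₋₂=0, q₋₁=0, q₋₂=1):
  k=0: a=2, p=2, q=1
  k=1: a=2, p=5, q=2
  k=2: a=1, p=7, q=3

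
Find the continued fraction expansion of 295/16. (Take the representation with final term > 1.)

[18; 2, 3, 2]

295 = 18*16 + 7
16 = 2*7 + 2
7 = 3*2 + 1
2 = 2*1 + 0  (stop)
So 295/16 = [18; 2, 3, 2].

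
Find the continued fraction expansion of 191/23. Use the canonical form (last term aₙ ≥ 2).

191 = 8*23 + 7
23 = 3*7 + 2
7 = 3*2 + 1
2 = 2*1 + 0  (stop)
So 191/23 = [8; 3, 3, 2].

[8; 3, 3, 2]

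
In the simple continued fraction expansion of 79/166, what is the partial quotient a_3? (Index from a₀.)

1

79 = 0·166 + 79   →  a_0 = 0
166 = 2·79 + 8   →  a_1 = 2
79 = 9·8 + 7   →  a_2 = 9
8 = 1·7 + 1   →  a_3 = 1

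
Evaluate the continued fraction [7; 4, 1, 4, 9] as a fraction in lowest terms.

1593/221

Using pₖ = aₖpₖ₋₁ + pₖ₋₂ and qₖ = aₖqₖ₋₁ + qₖ₋₂:
  k=0: a=7, p=7, q=1
  k=1: a=4, p=29, q=4
  k=2: a=1, p=36, q=5
  k=3: a=4, p=173, q=24
  k=4: a=9, p=1593, q=221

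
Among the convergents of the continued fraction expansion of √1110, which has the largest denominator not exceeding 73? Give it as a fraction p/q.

√1110 = [33; 3, 6, 3, 66, …] (period length 4).
Convergents:
  p_0/q_0 = 33/1
  p_1/q_1 = 100/3
  p_2/q_2 = 633/19
  p_3/q_3 = 1999/60
  p_4/q_4 = 132567/3979
q_3 = 60 ≤ 73 < 3979 = q_4, so the answer is 1999/60.

1999/60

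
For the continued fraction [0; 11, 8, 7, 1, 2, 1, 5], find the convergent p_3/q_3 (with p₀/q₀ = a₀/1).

Using pₖ = aₖpₖ₋₁ + pₖ₋₂, qₖ = aₖqₖ₋₁ + qₖ₋₂ (with p₋₁=1, p₋₂=0, q₋₁=0, q₋₂=1):
  k=0: a=0, p=0, q=1
  k=1: a=11, p=1, q=11
  k=2: a=8, p=8, q=89
  k=3: a=7, p=57, q=634

57/634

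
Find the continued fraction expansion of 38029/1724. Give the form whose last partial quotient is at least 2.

38029 = 22×1724 + 101
1724 = 17×101 + 7
101 = 14×7 + 3
7 = 2×3 + 1
3 = 3×1 + 0  (stop)
So 38029/1724 = [22; 17, 14, 2, 3].

[22; 17, 14, 2, 3]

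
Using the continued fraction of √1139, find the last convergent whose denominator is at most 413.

√1139 = [33; 1, 2, 1, 66, …] (period length 4).
Convergents:
  p_0/q_0 = 33/1
  p_1/q_1 = 34/1
  p_2/q_2 = 101/3
  p_3/q_3 = 135/4
  p_4/q_4 = 9011/267
  p_5/q_5 = 9146/271
  p_6/q_6 = 27303/809
q_5 = 271 ≤ 413 < 809 = q_6, so the answer is 9146/271.

9146/271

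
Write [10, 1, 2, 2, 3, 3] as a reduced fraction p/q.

Using pₖ = aₖpₖ₋₁ + pₖ₋₂ and qₖ = aₖqₖ₋₁ + qₖ₋₂:
  k=0: a=10, p=10, q=1
  k=1: a=1, p=11, q=1
  k=2: a=2, p=32, q=3
  k=3: a=2, p=75, q=7
  k=4: a=3, p=257, q=24
  k=5: a=3, p=846, q=79

846/79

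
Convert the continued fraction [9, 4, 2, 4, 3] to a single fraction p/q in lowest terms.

Using pₖ = aₖpₖ₋₁ + pₖ₋₂ and qₖ = aₖqₖ₋₁ + qₖ₋₂:
  k=0: a=9, p=9, q=1
  k=1: a=4, p=37, q=4
  k=2: a=2, p=83, q=9
  k=3: a=4, p=369, q=40
  k=4: a=3, p=1190, q=129

1190/129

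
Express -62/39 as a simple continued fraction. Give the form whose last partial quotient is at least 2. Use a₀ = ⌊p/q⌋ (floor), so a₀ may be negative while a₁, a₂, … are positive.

-62 = -2×39 + 16
39 = 2×16 + 7
16 = 2×7 + 2
7 = 3×2 + 1
2 = 2×1 + 0  (stop)
So -62/39 = [-2; 2, 2, 3, 2].

[-2; 2, 2, 3, 2]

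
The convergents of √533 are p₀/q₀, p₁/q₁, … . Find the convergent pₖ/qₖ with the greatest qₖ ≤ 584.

6118/265

√533 = [23; 11, 1, 1, 11, 46, …] (period length 5).
Convergents:
  p_0/q_0 = 23/1
  p_1/q_1 = 254/11
  p_2/q_2 = 277/12
  p_3/q_3 = 531/23
  p_4/q_4 = 6118/265
  p_5/q_5 = 281959/12213
q_4 = 265 ≤ 584 < 12213 = q_5, so the answer is 6118/265.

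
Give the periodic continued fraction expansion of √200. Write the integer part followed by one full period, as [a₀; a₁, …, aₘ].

[14; 7, 28]

a₀ = ⌊√200⌋ = 14.
With m₀=0, d₀=1 and mₖ₊₁ = dₖaₖ − mₖ, dₖ₊₁ = (n − mₖ₊₁²)/dₖ, aₖ₊₁ = ⌊(a₀+mₖ₊₁)/dₖ₊₁⌋:
  k=1: m=14, d=4, a=7
  k=2: m=14, d=1, a=28
d=1 and a=2a₀=28 at k=2, so the next step gives (m, d) = (14, 4) again — its k=1 value — and the period has length 2.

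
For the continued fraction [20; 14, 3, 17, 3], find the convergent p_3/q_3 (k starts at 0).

Using pₖ = aₖpₖ₋₁ + pₖ₋₂, qₖ = aₖqₖ₋₁ + qₖ₋₂ (with p₋₁=1, p₋₂=0, q₋₁=0, q₋₂=1):
  k=0: a=20, p=20, q=1
  k=1: a=14, p=281, q=14
  k=2: a=3, p=863, q=43
  k=3: a=17, p=14952, q=745

14952/745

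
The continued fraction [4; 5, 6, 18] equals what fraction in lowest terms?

Fold from the inside: start with 18/1.
  6 + 1/18 = 109/18
  5 + 18/109 = 563/109
  4 + 109/563 = 2361/563

2361/563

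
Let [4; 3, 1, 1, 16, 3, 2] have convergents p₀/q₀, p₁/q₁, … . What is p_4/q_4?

497/116

Using pₖ = aₖpₖ₋₁ + pₖ₋₂, qₖ = aₖqₖ₋₁ + qₖ₋₂ (with p₋₁=1, p₋₂=0, q₋₁=0, q₋₂=1):
  k=0: a=4, p=4, q=1
  k=1: a=3, p=13, q=3
  k=2: a=1, p=17, q=4
  k=3: a=1, p=30, q=7
  k=4: a=16, p=497, q=116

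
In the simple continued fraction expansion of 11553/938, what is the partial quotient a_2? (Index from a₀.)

6

11553 = 12·938 + 297   →  a_0 = 12
938 = 3·297 + 47   →  a_1 = 3
297 = 6·47 + 15   →  a_2 = 6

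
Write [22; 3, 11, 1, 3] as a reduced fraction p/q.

Fold from the inside: start with 3/1.
  1 + 1/3 = 4/3
  11 + 3/4 = 47/4
  3 + 4/47 = 145/47
  22 + 47/145 = 3237/145

3237/145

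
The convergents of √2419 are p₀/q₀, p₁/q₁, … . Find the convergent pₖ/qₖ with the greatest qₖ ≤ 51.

√2419 = [49; 5, 2, 5, 98, …] (period length 4).
Convergents:
  p_0/q_0 = 49/1
  p_1/q_1 = 246/5
  p_2/q_2 = 541/11
  p_3/q_3 = 2951/60
q_2 = 11 ≤ 51 < 60 = q_3, so the answer is 541/11.

541/11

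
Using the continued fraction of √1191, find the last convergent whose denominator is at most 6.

69/2

√1191 = [34; 1, 1, 22, 1, 1, 68, …] (period length 6).
Convergents:
  p_0/q_0 = 34/1
  p_1/q_1 = 35/1
  p_2/q_2 = 69/2
  p_3/q_3 = 1553/45
q_2 = 2 ≤ 6 < 45 = q_3, so the answer is 69/2.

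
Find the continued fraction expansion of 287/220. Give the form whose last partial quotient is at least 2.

287 = 1·220 + 67
220 = 3·67 + 19
67 = 3·19 + 10
19 = 1·10 + 9
10 = 1·9 + 1
9 = 9·1 + 0  (stop)
So 287/220 = [1; 3, 3, 1, 1, 9].

[1; 3, 3, 1, 1, 9]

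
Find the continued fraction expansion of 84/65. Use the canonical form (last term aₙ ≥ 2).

[1; 3, 2, 2, 1, 2]

84 = 1×65 + 19
65 = 3×19 + 8
19 = 2×8 + 3
8 = 2×3 + 2
3 = 1×2 + 1
2 = 2×1 + 0  (stop)
So 84/65 = [1; 3, 2, 2, 1, 2].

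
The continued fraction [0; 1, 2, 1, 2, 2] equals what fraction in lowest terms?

19/26

Fold from the inside: start with 2/1.
  2 + 1/2 = 5/2
  1 + 2/5 = 7/5
  2 + 5/7 = 19/7
  1 + 7/19 = 26/19
  0 + 19/26 = 19/26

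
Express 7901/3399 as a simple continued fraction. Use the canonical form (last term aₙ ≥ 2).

7901 = 2·3399 + 1103
3399 = 3·1103 + 90
1103 = 12·90 + 23
90 = 3·23 + 21
23 = 1·21 + 2
21 = 10·2 + 1
2 = 2·1 + 0  (stop)
So 7901/3399 = [2; 3, 12, 3, 1, 10, 2].

[2; 3, 12, 3, 1, 10, 2]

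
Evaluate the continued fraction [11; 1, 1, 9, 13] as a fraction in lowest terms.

2870/249

Using pₖ = aₖpₖ₋₁ + pₖ₋₂ and qₖ = aₖqₖ₋₁ + qₖ₋₂:
  k=0: a=11, p=11, q=1
  k=1: a=1, p=12, q=1
  k=2: a=1, p=23, q=2
  k=3: a=9, p=219, q=19
  k=4: a=13, p=2870, q=249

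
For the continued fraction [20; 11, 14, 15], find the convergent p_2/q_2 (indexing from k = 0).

Using pₖ = aₖpₖ₋₁ + pₖ₋₂, qₖ = aₖqₖ₋₁ + qₖ₋₂ (with p₋₁=1, p₋₂=0, q₋₁=0, q₋₂=1):
  k=0: a=20, p=20, q=1
  k=1: a=11, p=221, q=11
  k=2: a=14, p=3114, q=155

3114/155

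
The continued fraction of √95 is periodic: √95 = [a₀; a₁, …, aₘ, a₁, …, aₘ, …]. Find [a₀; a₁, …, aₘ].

a₀ = ⌊√95⌋ = 9.
With m₀=0, d₀=1 and mₖ₊₁ = dₖaₖ − mₖ, dₖ₊₁ = (n − mₖ₊₁²)/dₖ, aₖ₊₁ = ⌊(a₀+mₖ₊₁)/dₖ₊₁⌋:
  k=1: m=9, d=14, a=1
  k=2: m=5, d=5, a=2
  k=3: m=5, d=14, a=1
  k=4: m=9, d=1, a=18
d=1 and a=2a₀=18 at k=4, so the next step gives (m, d) = (9, 14) again — its k=1 value — and the period has length 4.

[9; 1, 2, 1, 18]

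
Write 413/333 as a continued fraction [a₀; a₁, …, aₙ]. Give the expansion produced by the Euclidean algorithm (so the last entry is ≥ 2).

[1; 4, 6, 6, 2]

413 = 1·333 + 80
333 = 4·80 + 13
80 = 6·13 + 2
13 = 6·2 + 1
2 = 2·1 + 0  (stop)
So 413/333 = [1; 4, 6, 6, 2].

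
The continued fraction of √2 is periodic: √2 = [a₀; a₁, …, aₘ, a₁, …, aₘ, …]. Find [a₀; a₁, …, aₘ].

a₀ = ⌊√2⌋ = 1.
With m₀=0, d₀=1 and mₖ₊₁ = dₖaₖ − mₖ, dₖ₊₁ = (n − mₖ₊₁²)/dₖ, aₖ₊₁ = ⌊(a₀+mₖ₊₁)/dₖ₊₁⌋:
  k=1: m=1, d=1, a=2
d=1 and a=2a₀=2 at k=1, so the next step gives (m, d) = (1, 1) again — its k=1 value — and the period has length 1.

[1; 2]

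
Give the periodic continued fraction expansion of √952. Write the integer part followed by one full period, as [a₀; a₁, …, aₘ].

a₀ = ⌊√952⌋ = 30.
With m₀=0, d₀=1 and mₖ₊₁ = dₖaₖ − mₖ, dₖ₊₁ = (n − mₖ₊₁²)/dₖ, aₖ₊₁ = ⌊(a₀+mₖ₊₁)/dₖ₊₁⌋:
  k=1: m=30, d=52, a=1
  k=2: m=22, d=9, a=5
  k=3: m=23, d=47, a=1
  k=4: m=24, d=8, a=6
  k=5: m=24, d=47, a=1
  k=6: m=23, d=9, a=5
  k=7: m=22, d=52, a=1
  k=8: m=30, d=1, a=60
d=1 and a=2a₀=60 at k=8, so the next step gives (m, d) = (30, 52) again — its k=1 value — and the period has length 8.

[30; 1, 5, 1, 6, 1, 5, 1, 60]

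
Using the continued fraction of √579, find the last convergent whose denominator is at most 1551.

√579 = [24; 16, 48, …] (period length 2).
Convergents:
  p_0/q_0 = 24/1
  p_1/q_1 = 385/16
  p_2/q_2 = 18504/769
  p_3/q_3 = 296449/12320
q_2 = 769 ≤ 1551 < 12320 = q_3, so the answer is 18504/769.

18504/769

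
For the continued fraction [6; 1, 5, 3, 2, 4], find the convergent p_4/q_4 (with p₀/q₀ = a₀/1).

301/44

Using pₖ = aₖpₖ₋₁ + pₖ₋₂, qₖ = aₖqₖ₋₁ + qₖ₋₂ (with p₋₁=1, p₋₂=0, q₋₁=0, q₋₂=1):
  k=0: a=6, p=6, q=1
  k=1: a=1, p=7, q=1
  k=2: a=5, p=41, q=6
  k=3: a=3, p=130, q=19
  k=4: a=2, p=301, q=44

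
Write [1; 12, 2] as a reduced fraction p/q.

Using pₖ = aₖpₖ₋₁ + pₖ₋₂ and qₖ = aₖqₖ₋₁ + qₖ₋₂:
  k=0: a=1, p=1, q=1
  k=1: a=12, p=13, q=12
  k=2: a=2, p=27, q=25

27/25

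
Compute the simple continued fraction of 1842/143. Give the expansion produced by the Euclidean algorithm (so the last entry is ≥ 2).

1842 = 12×143 + 126
143 = 1×126 + 17
126 = 7×17 + 7
17 = 2×7 + 3
7 = 2×3 + 1
3 = 3×1 + 0  (stop)
So 1842/143 = [12; 1, 7, 2, 2, 3].

[12; 1, 7, 2, 2, 3]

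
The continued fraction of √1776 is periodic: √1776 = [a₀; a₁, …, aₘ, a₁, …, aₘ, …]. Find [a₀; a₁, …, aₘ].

a₀ = ⌊√1776⌋ = 42.
With m₀=0, d₀=1 and mₖ₊₁ = dₖaₖ − mₖ, dₖ₊₁ = (n − mₖ₊₁²)/dₖ, aₖ₊₁ = ⌊(a₀+mₖ₊₁)/dₖ₊₁⌋:
  k=1: m=42, d=12, a=7
  k=2: m=42, d=1, a=84
d=1 and a=2a₀=84 at k=2, so the next step gives (m, d) = (42, 12) again — its k=1 value — and the period has length 2.

[42; 7, 84]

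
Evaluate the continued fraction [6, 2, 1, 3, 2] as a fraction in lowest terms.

159/25

Fold from the inside: start with 2/1.
  3 + 1/2 = 7/2
  1 + 2/7 = 9/7
  2 + 7/9 = 25/9
  6 + 9/25 = 159/25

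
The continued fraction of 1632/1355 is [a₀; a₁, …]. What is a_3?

1632 = 1·1355 + 277   →  a_0 = 1
1355 = 4·277 + 247   →  a_1 = 4
277 = 1·247 + 30   →  a_2 = 1
247 = 8·30 + 7   →  a_3 = 8

8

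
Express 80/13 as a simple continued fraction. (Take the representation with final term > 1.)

[6; 6, 2]

80 = 6×13 + 2
13 = 6×2 + 1
2 = 2×1 + 0  (stop)
So 80/13 = [6; 6, 2].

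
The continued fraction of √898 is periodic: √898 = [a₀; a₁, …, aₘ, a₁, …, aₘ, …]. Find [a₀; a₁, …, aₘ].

[29; 1, 28, 1, 58]

a₀ = ⌊√898⌋ = 29.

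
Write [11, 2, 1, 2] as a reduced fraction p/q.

91/8

Fold from the inside: start with 2/1.
  1 + 1/2 = 3/2
  2 + 2/3 = 8/3
  11 + 3/8 = 91/8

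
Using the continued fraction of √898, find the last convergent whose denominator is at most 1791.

√898 = [29; 1, 28, 1, 58, …] (period length 4).
Convergents:
  p_0/q_0 = 29/1
  p_1/q_1 = 30/1
  p_2/q_2 = 869/29
  p_3/q_3 = 899/30
  p_4/q_4 = 53011/1769
  p_5/q_5 = 53910/1799
q_4 = 1769 ≤ 1791 < 1799 = q_5, so the answer is 53011/1769.

53011/1769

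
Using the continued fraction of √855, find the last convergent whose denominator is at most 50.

731/25

√855 = [29; 4, 6, 4, 58, …] (period length 4).
Convergents:
  p_0/q_0 = 29/1
  p_1/q_1 = 117/4
  p_2/q_2 = 731/25
  p_3/q_3 = 3041/104
q_2 = 25 ≤ 50 < 104 = q_3, so the answer is 731/25.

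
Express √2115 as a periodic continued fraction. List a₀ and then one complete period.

a₀ = ⌊√2115⌋ = 45.
With m₀=0, d₀=1 and mₖ₊₁ = dₖaₖ − mₖ, dₖ₊₁ = (n − mₖ₊₁²)/dₖ, aₖ₊₁ = ⌊(a₀+mₖ₊₁)/dₖ₊₁⌋:
  k=1: m=45, d=90, a=1
  k=2: m=45, d=1, a=90
d=1 and a=2a₀=90 at k=2, so the next step gives (m, d) = (45, 90) again — its k=1 value — and the period has length 2.

[45; 1, 90]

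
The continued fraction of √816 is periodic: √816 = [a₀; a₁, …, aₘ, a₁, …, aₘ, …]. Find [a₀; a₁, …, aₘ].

a₀ = ⌊√816⌋ = 28.
With m₀=0, d₀=1 and mₖ₊₁ = dₖaₖ − mₖ, dₖ₊₁ = (n − mₖ₊₁²)/dₖ, aₖ₊₁ = ⌊(a₀+mₖ₊₁)/dₖ₊₁⌋:
  k=1: m=28, d=32, a=1
  k=2: m=4, d=25, a=1
  k=3: m=21, d=15, a=3
  k=4: m=24, d=16, a=3
  k=5: m=24, d=15, a=3
  k=6: m=21, d=25, a=1
  k=7: m=4, d=32, a=1
  k=8: m=28, d=1, a=56
d=1 and a=2a₀=56 at k=8, so the next step gives (m, d) = (28, 32) again — its k=1 value — and the period has length 8.

[28; 1, 1, 3, 3, 3, 1, 1, 56]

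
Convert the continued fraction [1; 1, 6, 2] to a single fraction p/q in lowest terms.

Fold from the inside: start with 2/1.
  6 + 1/2 = 13/2
  1 + 2/13 = 15/13
  1 + 13/15 = 28/15

28/15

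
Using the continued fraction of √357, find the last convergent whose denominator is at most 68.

√357 = [18; 1, 8, 2, 8, 1, 36, …] (period length 6).
Convergents:
  p_0/q_0 = 18/1
  p_1/q_1 = 19/1
  p_2/q_2 = 170/9
  p_3/q_3 = 359/19
  p_4/q_4 = 3042/161
q_3 = 19 ≤ 68 < 161 = q_4, so the answer is 359/19.

359/19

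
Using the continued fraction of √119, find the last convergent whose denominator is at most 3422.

√119 = [10; 1, 9, 1, 20, …] (period length 4).
Convergents:
  p_0/q_0 = 10/1
  p_1/q_1 = 11/1
  p_2/q_2 = 109/10
  p_3/q_3 = 120/11
  p_4/q_4 = 2509/230
  p_5/q_5 = 2629/241
  p_6/q_6 = 26170/2399
  p_7/q_7 = 28799/2640
  p_8/q_8 = 602150/55199
q_7 = 2640 ≤ 3422 < 55199 = q_8, so the answer is 28799/2640.

28799/2640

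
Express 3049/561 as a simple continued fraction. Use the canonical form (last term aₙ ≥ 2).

3049 = 5·561 + 244
561 = 2·244 + 73
244 = 3·73 + 25
73 = 2·25 + 23
25 = 1·23 + 2
23 = 11·2 + 1
2 = 2·1 + 0  (stop)
So 3049/561 = [5; 2, 3, 2, 1, 11, 2].

[5; 2, 3, 2, 1, 11, 2]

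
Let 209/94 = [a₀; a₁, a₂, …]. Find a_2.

209 = 2·94 + 21   →  a_0 = 2
94 = 4·21 + 10   →  a_1 = 4
21 = 2·10 + 1   →  a_2 = 2

2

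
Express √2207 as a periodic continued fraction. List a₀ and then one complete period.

[46; 1, 45, 1, 92]

a₀ = ⌊√2207⌋ = 46.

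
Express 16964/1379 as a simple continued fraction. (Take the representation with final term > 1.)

16964 = 12·1379 + 416
1379 = 3·416 + 131
416 = 3·131 + 23
131 = 5·23 + 16
23 = 1·16 + 7
16 = 2·7 + 2
7 = 3·2 + 1
2 = 2·1 + 0  (stop)
So 16964/1379 = [12; 3, 3, 5, 1, 2, 3, 2].

[12; 3, 3, 5, 1, 2, 3, 2]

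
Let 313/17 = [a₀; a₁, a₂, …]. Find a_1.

313 = 18·17 + 7   →  a_0 = 18
17 = 2·7 + 3   →  a_1 = 2

2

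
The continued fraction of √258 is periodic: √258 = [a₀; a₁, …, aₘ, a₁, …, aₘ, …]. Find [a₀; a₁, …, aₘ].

a₀ = ⌊√258⌋ = 16.
With m₀=0, d₀=1 and mₖ₊₁ = dₖaₖ − mₖ, dₖ₊₁ = (n − mₖ₊₁²)/dₖ, aₖ₊₁ = ⌊(a₀+mₖ₊₁)/dₖ₊₁⌋:
  k=1: m=16, d=2, a=16
  k=2: m=16, d=1, a=32
d=1 and a=2a₀=32 at k=2, so the next step gives (m, d) = (16, 2) again — its k=1 value — and the period has length 2.

[16; 16, 32]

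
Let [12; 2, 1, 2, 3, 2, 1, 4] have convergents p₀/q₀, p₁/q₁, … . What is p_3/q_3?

99/8

Using pₖ = aₖpₖ₋₁ + pₖ₋₂, qₖ = aₖqₖ₋₁ + qₖ₋₂ (with p₋₁=1, p₋₂=0, q₋₁=0, q₋₂=1):
  k=0: a=12, p=12, q=1
  k=1: a=2, p=25, q=2
  k=2: a=1, p=37, q=3
  k=3: a=2, p=99, q=8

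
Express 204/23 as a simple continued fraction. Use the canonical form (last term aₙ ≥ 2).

[8; 1, 6, 1, 2]

204 = 8·23 + 20
23 = 1·20 + 3
20 = 6·3 + 2
3 = 1·2 + 1
2 = 2·1 + 0  (stop)
So 204/23 = [8; 1, 6, 1, 2].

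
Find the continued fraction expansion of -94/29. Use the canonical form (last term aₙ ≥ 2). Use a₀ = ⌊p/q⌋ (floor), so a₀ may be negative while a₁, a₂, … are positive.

-94 = -4*29 + 22
29 = 1*22 + 7
22 = 3*7 + 1
7 = 7*1 + 0  (stop)
So -94/29 = [-4; 1, 3, 7].

[-4; 1, 3, 7]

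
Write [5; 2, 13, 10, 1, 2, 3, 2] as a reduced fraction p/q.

36661/6688

Fold from the inside: start with 2/1.
  3 + 1/2 = 7/2
  2 + 2/7 = 16/7
  1 + 7/16 = 23/16
  10 + 16/23 = 246/23
  13 + 23/246 = 3221/246
  2 + 246/3221 = 6688/3221
  5 + 3221/6688 = 36661/6688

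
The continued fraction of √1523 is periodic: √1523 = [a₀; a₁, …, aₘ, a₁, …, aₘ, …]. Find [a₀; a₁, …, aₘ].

a₀ = ⌊√1523⌋ = 39.
With m₀=0, d₀=1 and mₖ₊₁ = dₖaₖ − mₖ, dₖ₊₁ = (n − mₖ₊₁²)/dₖ, aₖ₊₁ = ⌊(a₀+mₖ₊₁)/dₖ₊₁⌋:
  k=1: m=39, d=2, a=39
  k=2: m=39, d=1, a=78
d=1 and a=2a₀=78 at k=2, so the next step gives (m, d) = (39, 2) again — its k=1 value — and the period has length 2.

[39; 39, 78]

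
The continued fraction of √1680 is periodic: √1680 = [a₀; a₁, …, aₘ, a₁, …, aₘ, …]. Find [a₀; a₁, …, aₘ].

a₀ = ⌊√1680⌋ = 40.
With m₀=0, d₀=1 and mₖ₊₁ = dₖaₖ − mₖ, dₖ₊₁ = (n − mₖ₊₁²)/dₖ, aₖ₊₁ = ⌊(a₀+mₖ₊₁)/dₖ₊₁⌋:
  k=1: m=40, d=80, a=1
  k=2: m=40, d=1, a=80
d=1 and a=2a₀=80 at k=2, so the next step gives (m, d) = (40, 80) again — its k=1 value — and the period has length 2.

[40; 1, 80]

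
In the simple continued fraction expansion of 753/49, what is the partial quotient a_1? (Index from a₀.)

753 = 15·49 + 18   →  a_0 = 15
49 = 2·18 + 13   →  a_1 = 2

2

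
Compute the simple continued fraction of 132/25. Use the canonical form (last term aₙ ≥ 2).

132 = 5·25 + 7
25 = 3·7 + 4
7 = 1·4 + 3
4 = 1·3 + 1
3 = 3·1 + 0  (stop)
So 132/25 = [5; 3, 1, 1, 3].

[5; 3, 1, 1, 3]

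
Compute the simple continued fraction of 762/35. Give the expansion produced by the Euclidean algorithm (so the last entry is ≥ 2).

[21; 1, 3, 2, 1, 2]

762 = 21*35 + 27
35 = 1*27 + 8
27 = 3*8 + 3
8 = 2*3 + 2
3 = 1*2 + 1
2 = 2*1 + 0  (stop)
So 762/35 = [21; 1, 3, 2, 1, 2].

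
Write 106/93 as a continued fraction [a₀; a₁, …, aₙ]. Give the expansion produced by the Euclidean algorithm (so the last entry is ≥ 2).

[1; 7, 6, 2]

106 = 1×93 + 13
93 = 7×13 + 2
13 = 6×2 + 1
2 = 2×1 + 0  (stop)
So 106/93 = [1; 7, 6, 2].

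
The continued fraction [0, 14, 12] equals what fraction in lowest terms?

Fold from the inside: start with 12/1.
  14 + 1/12 = 169/12
  0 + 12/169 = 12/169

12/169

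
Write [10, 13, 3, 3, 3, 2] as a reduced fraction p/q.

Fold from the inside: start with 2/1.
  3 + 1/2 = 7/2
  3 + 2/7 = 23/7
  3 + 7/23 = 76/23
  13 + 23/76 = 1011/76
  10 + 76/1011 = 10186/1011

10186/1011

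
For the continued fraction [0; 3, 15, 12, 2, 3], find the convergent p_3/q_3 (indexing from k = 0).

181/555

Using pₖ = aₖpₖ₋₁ + pₖ₋₂, qₖ = aₖqₖ₋₁ + qₖ₋₂ (with p₋₁=1, p₋₂=0, q₋₁=0, q₋₂=1):
  k=0: a=0, p=0, q=1
  k=1: a=3, p=1, q=3
  k=2: a=15, p=15, q=46
  k=3: a=12, p=181, q=555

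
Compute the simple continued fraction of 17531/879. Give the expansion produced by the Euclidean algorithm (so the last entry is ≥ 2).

[19; 1, 16, 1, 15, 3]

17531 = 19*879 + 830
879 = 1*830 + 49
830 = 16*49 + 46
49 = 1*46 + 3
46 = 15*3 + 1
3 = 3*1 + 0  (stop)
So 17531/879 = [19; 1, 16, 1, 15, 3].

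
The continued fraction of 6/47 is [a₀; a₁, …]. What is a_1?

6 = 0·47 + 6   →  a_0 = 0
47 = 7·6 + 5   →  a_1 = 7

7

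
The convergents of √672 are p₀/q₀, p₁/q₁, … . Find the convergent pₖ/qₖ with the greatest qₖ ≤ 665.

17161/662

√672 = [25; 1, 11, 1, 50, …] (period length 4).
Convergents:
  p_0/q_0 = 25/1
  p_1/q_1 = 26/1
  p_2/q_2 = 311/12
  p_3/q_3 = 337/13
  p_4/q_4 = 17161/662
  p_5/q_5 = 17498/675
q_4 = 662 ≤ 665 < 675 = q_5, so the answer is 17161/662.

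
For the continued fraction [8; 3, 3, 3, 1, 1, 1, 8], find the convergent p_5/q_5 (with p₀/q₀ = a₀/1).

Using pₖ = aₖpₖ₋₁ + pₖ₋₂, qₖ = aₖqₖ₋₁ + qₖ₋₂ (with p₋₁=1, p₋₂=0, q₋₁=0, q₋₂=1):
  k=0: a=8, p=8, q=1
  k=1: a=3, p=25, q=3
  k=2: a=3, p=83, q=10
  k=3: a=3, p=274, q=33
  k=4: a=1, p=357, q=43
  k=5: a=1, p=631, q=76

631/76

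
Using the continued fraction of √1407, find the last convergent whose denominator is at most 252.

√1407 = [37; 1, 1, 24, 1, 1, 74, …] (period length 6).
Convergents:
  p_0/q_0 = 37/1
  p_1/q_1 = 38/1
  p_2/q_2 = 75/2
  p_3/q_3 = 1838/49
  p_4/q_4 = 1913/51
  p_5/q_5 = 3751/100
  p_6/q_6 = 279487/7451
q_5 = 100 ≤ 252 < 7451 = q_6, so the answer is 3751/100.

3751/100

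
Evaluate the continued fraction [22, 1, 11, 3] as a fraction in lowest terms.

848/37

Using pₖ = aₖpₖ₋₁ + pₖ₋₂ and qₖ = aₖqₖ₋₁ + qₖ₋₂:
  k=0: a=22, p=22, q=1
  k=1: a=1, p=23, q=1
  k=2: a=11, p=275, q=12
  k=3: a=3, p=848, q=37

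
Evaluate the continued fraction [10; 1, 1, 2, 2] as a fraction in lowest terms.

127/12

Using pₖ = aₖpₖ₋₁ + pₖ₋₂ and qₖ = aₖqₖ₋₁ + qₖ₋₂:
  k=0: a=10, p=10, q=1
  k=1: a=1, p=11, q=1
  k=2: a=1, p=21, q=2
  k=3: a=2, p=53, q=5
  k=4: a=2, p=127, q=12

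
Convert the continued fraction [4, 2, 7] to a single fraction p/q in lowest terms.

67/15

Using pₖ = aₖpₖ₋₁ + pₖ₋₂ and qₖ = aₖqₖ₋₁ + qₖ₋₂:
  k=0: a=4, p=4, q=1
  k=1: a=2, p=9, q=2
  k=2: a=7, p=67, q=15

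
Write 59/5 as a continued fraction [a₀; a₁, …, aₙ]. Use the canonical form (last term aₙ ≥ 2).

59 = 11·5 + 4
5 = 1·4 + 1
4 = 4·1 + 0  (stop)
So 59/5 = [11; 1, 4].

[11; 1, 4]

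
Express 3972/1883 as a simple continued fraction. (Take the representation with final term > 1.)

[2; 9, 7, 9, 1, 2]

3972 = 2·1883 + 206
1883 = 9·206 + 29
206 = 7·29 + 3
29 = 9·3 + 2
3 = 1·2 + 1
2 = 2·1 + 0  (stop)
So 3972/1883 = [2; 9, 7, 9, 1, 2].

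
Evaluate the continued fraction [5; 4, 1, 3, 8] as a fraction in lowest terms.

818/157

Using pₖ = aₖpₖ₋₁ + pₖ₋₂ and qₖ = aₖqₖ₋₁ + qₖ₋₂:
  k=0: a=5, p=5, q=1
  k=1: a=4, p=21, q=4
  k=2: a=1, p=26, q=5
  k=3: a=3, p=99, q=19
  k=4: a=8, p=818, q=157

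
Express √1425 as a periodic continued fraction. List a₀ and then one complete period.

a₀ = ⌊√1425⌋ = 37.
With m₀=0, d₀=1 and mₖ₊₁ = dₖaₖ − mₖ, dₖ₊₁ = (n − mₖ₊₁²)/dₖ, aₖ₊₁ = ⌊(a₀+mₖ₊₁)/dₖ₊₁⌋:
  k=1: m=37, d=56, a=1
  k=2: m=19, d=19, a=2
  k=3: m=19, d=56, a=1
  k=4: m=37, d=1, a=74
d=1 and a=2a₀=74 at k=4, so the next step gives (m, d) = (37, 56) again — its k=1 value — and the period has length 4.

[37; 1, 2, 1, 74]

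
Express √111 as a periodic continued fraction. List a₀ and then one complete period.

[10; 1, 1, 6, 1, 1, 20]

a₀ = ⌊√111⌋ = 10.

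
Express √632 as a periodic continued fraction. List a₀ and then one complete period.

a₀ = ⌊√632⌋ = 25.
With m₀=0, d₀=1 and mₖ₊₁ = dₖaₖ − mₖ, dₖ₊₁ = (n − mₖ₊₁²)/dₖ, aₖ₊₁ = ⌊(a₀+mₖ₊₁)/dₖ₊₁⌋:
  k=1: m=25, d=7, a=7
  k=2: m=24, d=8, a=6
  k=3: m=24, d=7, a=7
  k=4: m=25, d=1, a=50
d=1 and a=2a₀=50 at k=4, so the next step gives (m, d) = (25, 7) again — its k=1 value — and the period has length 4.

[25; 7, 6, 7, 50]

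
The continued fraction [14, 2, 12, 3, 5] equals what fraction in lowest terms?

Using pₖ = aₖpₖ₋₁ + pₖ₋₂ and qₖ = aₖqₖ₋₁ + qₖ₋₂:
  k=0: a=14, p=14, q=1
  k=1: a=2, p=29, q=2
  k=2: a=12, p=362, q=25
  k=3: a=3, p=1115, q=77
  k=4: a=5, p=5937, q=410

5937/410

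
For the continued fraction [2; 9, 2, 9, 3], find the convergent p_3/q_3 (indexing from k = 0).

Using pₖ = aₖpₖ₋₁ + pₖ₋₂, qₖ = aₖqₖ₋₁ + qₖ₋₂ (with p₋₁=1, p₋₂=0, q₋₁=0, q₋₂=1):
  k=0: a=2, p=2, q=1
  k=1: a=9, p=19, q=9
  k=2: a=2, p=40, q=19
  k=3: a=9, p=379, q=180

379/180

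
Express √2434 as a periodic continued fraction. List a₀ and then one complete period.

[49; 2, 1, 48, 1, 2, 98]

a₀ = ⌊√2434⌋ = 49.
With m₀=0, d₀=1 and mₖ₊₁ = dₖaₖ − mₖ, dₖ₊₁ = (n − mₖ₊₁²)/dₖ, aₖ₊₁ = ⌊(a₀+mₖ₊₁)/dₖ₊₁⌋:
  k=1: m=49, d=33, a=2
  k=2: m=17, d=65, a=1
  k=3: m=48, d=2, a=48
  k=4: m=48, d=65, a=1
  k=5: m=17, d=33, a=2
  k=6: m=49, d=1, a=98
d=1 and a=2a₀=98 at k=6, so the next step gives (m, d) = (49, 33) again — its k=1 value — and the period has length 6.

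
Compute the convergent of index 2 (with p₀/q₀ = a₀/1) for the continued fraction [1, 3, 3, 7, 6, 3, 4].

Using pₖ = aₖpₖ₋₁ + pₖ₋₂, qₖ = aₖqₖ₋₁ + qₖ₋₂ (with p₋₁=1, p₋₂=0, q₋₁=0, q₋₂=1):
  k=0: a=1, p=1, q=1
  k=1: a=3, p=4, q=3
  k=2: a=3, p=13, q=10

13/10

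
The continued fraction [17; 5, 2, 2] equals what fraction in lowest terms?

464/27

Fold from the inside: start with 2/1.
  2 + 1/2 = 5/2
  5 + 2/5 = 27/5
  17 + 5/27 = 464/27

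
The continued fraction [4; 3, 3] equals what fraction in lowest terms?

Using pₖ = aₖpₖ₋₁ + pₖ₋₂ and qₖ = aₖqₖ₋₁ + qₖ₋₂:
  k=0: a=4, p=4, q=1
  k=1: a=3, p=13, q=3
  k=2: a=3, p=43, q=10

43/10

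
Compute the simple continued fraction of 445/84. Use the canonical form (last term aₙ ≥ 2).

[5; 3, 2, 1, 3, 2]

445 = 5×84 + 25
84 = 3×25 + 9
25 = 2×9 + 7
9 = 1×7 + 2
7 = 3×2 + 1
2 = 2×1 + 0  (stop)
So 445/84 = [5; 3, 2, 1, 3, 2].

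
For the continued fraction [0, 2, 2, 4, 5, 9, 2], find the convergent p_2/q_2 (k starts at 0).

2/5

Using pₖ = aₖpₖ₋₁ + pₖ₋₂, qₖ = aₖqₖ₋₁ + qₖ₋₂ (with p₋₁=1, p₋₂=0, q₋₁=0, q₋₂=1):
  k=0: a=0, p=0, q=1
  k=1: a=2, p=1, q=2
  k=2: a=2, p=2, q=5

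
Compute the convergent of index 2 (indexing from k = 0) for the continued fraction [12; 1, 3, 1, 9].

51/4

Using pₖ = aₖpₖ₋₁ + pₖ₋₂, qₖ = aₖqₖ₋₁ + qₖ₋₂ (with p₋₁=1, p₋₂=0, q₋₁=0, q₋₂=1):
  k=0: a=12, p=12, q=1
  k=1: a=1, p=13, q=1
  k=2: a=3, p=51, q=4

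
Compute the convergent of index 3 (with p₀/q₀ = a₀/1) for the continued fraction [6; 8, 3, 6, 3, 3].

Using pₖ = aₖpₖ₋₁ + pₖ₋₂, qₖ = aₖqₖ₋₁ + qₖ₋₂ (with p₋₁=1, p₋₂=0, q₋₁=0, q₋₂=1):
  k=0: a=6, p=6, q=1
  k=1: a=8, p=49, q=8
  k=2: a=3, p=153, q=25
  k=3: a=6, p=967, q=158

967/158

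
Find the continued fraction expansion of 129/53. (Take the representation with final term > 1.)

129 = 2·53 + 23
53 = 2·23 + 7
23 = 3·7 + 2
7 = 3·2 + 1
2 = 2·1 + 0  (stop)
So 129/53 = [2; 2, 3, 3, 2].

[2; 2, 3, 3, 2]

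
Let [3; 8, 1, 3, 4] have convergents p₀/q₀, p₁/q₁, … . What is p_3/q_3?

109/35

Using pₖ = aₖpₖ₋₁ + pₖ₋₂, qₖ = aₖqₖ₋₁ + qₖ₋₂ (with p₋₁=1, p₋₂=0, q₋₁=0, q₋₂=1):
  k=0: a=3, p=3, q=1
  k=1: a=8, p=25, q=8
  k=2: a=1, p=28, q=9
  k=3: a=3, p=109, q=35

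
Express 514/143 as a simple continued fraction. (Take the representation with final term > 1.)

[3; 1, 1, 2, 6, 1, 3]

514 = 3×143 + 85
143 = 1×85 + 58
85 = 1×58 + 27
58 = 2×27 + 4
27 = 6×4 + 3
4 = 1×3 + 1
3 = 3×1 + 0  (stop)
So 514/143 = [3; 1, 1, 2, 6, 1, 3].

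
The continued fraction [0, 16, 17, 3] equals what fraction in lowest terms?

Using pₖ = aₖpₖ₋₁ + pₖ₋₂ and qₖ = aₖqₖ₋₁ + qₖ₋₂:
  k=0: a=0, p=0, q=1
  k=1: a=16, p=1, q=16
  k=2: a=17, p=17, q=273
  k=3: a=3, p=52, q=835

52/835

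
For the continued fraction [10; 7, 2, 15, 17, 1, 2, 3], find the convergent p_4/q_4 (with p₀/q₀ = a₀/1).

40119/3959

Using pₖ = aₖpₖ₋₁ + pₖ₋₂, qₖ = aₖqₖ₋₁ + qₖ₋₂ (with p₋₁=1, p₋₂=0, q₋₁=0, q₋₂=1):
  k=0: a=10, p=10, q=1
  k=1: a=7, p=71, q=7
  k=2: a=2, p=152, q=15
  k=3: a=15, p=2351, q=232
  k=4: a=17, p=40119, q=3959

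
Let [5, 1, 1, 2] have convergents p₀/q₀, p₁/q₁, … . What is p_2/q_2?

Using pₖ = aₖpₖ₋₁ + pₖ₋₂, qₖ = aₖqₖ₋₁ + qₖ₋₂ (with p₋₁=1, p₋₂=0, q₋₁=0, q₋₂=1):
  k=0: a=5, p=5, q=1
  k=1: a=1, p=6, q=1
  k=2: a=1, p=11, q=2

11/2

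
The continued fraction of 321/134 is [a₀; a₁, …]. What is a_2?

321 = 2·134 + 53   →  a_0 = 2
134 = 2·53 + 28   →  a_1 = 2
53 = 1·28 + 25   →  a_2 = 1

1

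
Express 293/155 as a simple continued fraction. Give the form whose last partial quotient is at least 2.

[1; 1, 8, 8, 2]

293 = 1×155 + 138
155 = 1×138 + 17
138 = 8×17 + 2
17 = 8×2 + 1
2 = 2×1 + 0  (stop)
So 293/155 = [1; 1, 8, 8, 2].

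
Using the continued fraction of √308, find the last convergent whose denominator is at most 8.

√308 = [17; 1, 1, 4, 1, 1, 34, …] (period length 6).
Convergents:
  p_0/q_0 = 17/1
  p_1/q_1 = 18/1
  p_2/q_2 = 35/2
  p_3/q_3 = 158/9
q_2 = 2 ≤ 8 < 9 = q_3, so the answer is 35/2.

35/2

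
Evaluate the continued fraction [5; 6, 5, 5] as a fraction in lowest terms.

Using pₖ = aₖpₖ₋₁ + pₖ₋₂ and qₖ = aₖqₖ₋₁ + qₖ₋₂:
  k=0: a=5, p=5, q=1
  k=1: a=6, p=31, q=6
  k=2: a=5, p=160, q=31
  k=3: a=5, p=831, q=161

831/161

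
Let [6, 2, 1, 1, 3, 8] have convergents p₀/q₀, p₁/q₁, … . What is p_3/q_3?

Using pₖ = aₖpₖ₋₁ + pₖ₋₂, qₖ = aₖqₖ₋₁ + qₖ₋₂ (with p₋₁=1, p₋₂=0, q₋₁=0, q₋₂=1):
  k=0: a=6, p=6, q=1
  k=1: a=2, p=13, q=2
  k=2: a=1, p=19, q=3
  k=3: a=1, p=32, q=5

32/5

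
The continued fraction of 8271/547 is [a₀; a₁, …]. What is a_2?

3

8271 = 15·547 + 66   →  a_0 = 15
547 = 8·66 + 19   →  a_1 = 8
66 = 3·19 + 9   →  a_2 = 3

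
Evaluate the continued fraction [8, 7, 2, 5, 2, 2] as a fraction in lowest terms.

Fold from the inside: start with 2/1.
  2 + 1/2 = 5/2
  5 + 2/5 = 27/5
  2 + 5/27 = 59/27
  7 + 27/59 = 440/59
  8 + 59/440 = 3579/440

3579/440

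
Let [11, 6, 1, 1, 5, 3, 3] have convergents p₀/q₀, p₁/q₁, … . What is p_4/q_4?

Using pₖ = aₖpₖ₋₁ + pₖ₋₂, qₖ = aₖqₖ₋₁ + qₖ₋₂ (with p₋₁=1, p₋₂=0, q₋₁=0, q₋₂=1):
  k=0: a=11, p=11, q=1
  k=1: a=6, p=67, q=6
  k=2: a=1, p=78, q=7
  k=3: a=1, p=145, q=13
  k=4: a=5, p=803, q=72

803/72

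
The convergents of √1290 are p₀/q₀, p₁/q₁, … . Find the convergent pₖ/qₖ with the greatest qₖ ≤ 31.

431/12

√1290 = [35; 1, 10, 1, 70, …] (period length 4).
Convergents:
  p_0/q_0 = 35/1
  p_1/q_1 = 36/1
  p_2/q_2 = 395/11
  p_3/q_3 = 431/12
  p_4/q_4 = 30565/851
q_3 = 12 ≤ 31 < 851 = q_4, so the answer is 431/12.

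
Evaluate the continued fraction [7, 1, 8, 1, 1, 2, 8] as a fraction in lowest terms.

Using pₖ = aₖpₖ₋₁ + pₖ₋₂ and qₖ = aₖqₖ₋₁ + qₖ₋₂:
  k=0: a=7, p=7, q=1
  k=1: a=1, p=8, q=1
  k=2: a=8, p=71, q=9
  k=3: a=1, p=79, q=10
  k=4: a=1, p=150, q=19
  k=5: a=2, p=379, q=48
  k=6: a=8, p=3182, q=403

3182/403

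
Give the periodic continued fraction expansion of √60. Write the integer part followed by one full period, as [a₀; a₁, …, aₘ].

[7; 1, 2, 1, 14]

a₀ = ⌊√60⌋ = 7.
With m₀=0, d₀=1 and mₖ₊₁ = dₖaₖ − mₖ, dₖ₊₁ = (n − mₖ₊₁²)/dₖ, aₖ₊₁ = ⌊(a₀+mₖ₊₁)/dₖ₊₁⌋:
  k=1: m=7, d=11, a=1
  k=2: m=4, d=4, a=2
  k=3: m=4, d=11, a=1
  k=4: m=7, d=1, a=14
d=1 and a=2a₀=14 at k=4, so the next step gives (m, d) = (7, 11) again — its k=1 value — and the period has length 4.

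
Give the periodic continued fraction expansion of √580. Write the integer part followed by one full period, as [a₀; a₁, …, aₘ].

[24; 12, 48]

a₀ = ⌊√580⌋ = 24.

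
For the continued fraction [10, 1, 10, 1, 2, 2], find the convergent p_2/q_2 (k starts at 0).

120/11

Using pₖ = aₖpₖ₋₁ + pₖ₋₂, qₖ = aₖqₖ₋₁ + qₖ₋₂ (with p₋₁=1, p₋₂=0, q₋₁=0, q₋₂=1):
  k=0: a=10, p=10, q=1
  k=1: a=1, p=11, q=1
  k=2: a=10, p=120, q=11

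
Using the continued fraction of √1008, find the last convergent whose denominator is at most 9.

√1008 = [31; 1, 2, 1, 62, …] (period length 4).
Convergents:
  p_0/q_0 = 31/1
  p_1/q_1 = 32/1
  p_2/q_2 = 95/3
  p_3/q_3 = 127/4
  p_4/q_4 = 7969/251
q_3 = 4 ≤ 9 < 251 = q_4, so the answer is 127/4.

127/4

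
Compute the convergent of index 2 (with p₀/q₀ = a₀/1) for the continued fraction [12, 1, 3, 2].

Using pₖ = aₖpₖ₋₁ + pₖ₋₂, qₖ = aₖqₖ₋₁ + qₖ₋₂ (with p₋₁=1, p₋₂=0, q₋₁=0, q₋₂=1):
  k=0: a=12, p=12, q=1
  k=1: a=1, p=13, q=1
  k=2: a=3, p=51, q=4

51/4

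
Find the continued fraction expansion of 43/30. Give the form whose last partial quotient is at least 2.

[1; 2, 3, 4]

43 = 1·30 + 13
30 = 2·13 + 4
13 = 3·4 + 1
4 = 4·1 + 0  (stop)
So 43/30 = [1; 2, 3, 4].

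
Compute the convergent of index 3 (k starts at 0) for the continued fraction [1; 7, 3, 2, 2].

58/51

Using pₖ = aₖpₖ₋₁ + pₖ₋₂, qₖ = aₖqₖ₋₁ + qₖ₋₂ (with p₋₁=1, p₋₂=0, q₋₁=0, q₋₂=1):
  k=0: a=1, p=1, q=1
  k=1: a=7, p=8, q=7
  k=2: a=3, p=25, q=22
  k=3: a=2, p=58, q=51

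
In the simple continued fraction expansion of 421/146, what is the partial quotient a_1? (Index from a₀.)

421 = 2·146 + 129   →  a_0 = 2
146 = 1·129 + 17   →  a_1 = 1

1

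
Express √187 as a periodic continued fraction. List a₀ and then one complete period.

[13; 1, 2, 13, 2, 1, 26]

a₀ = ⌊√187⌋ = 13.
With m₀=0, d₀=1 and mₖ₊₁ = dₖaₖ − mₖ, dₖ₊₁ = (n − mₖ₊₁²)/dₖ, aₖ₊₁ = ⌊(a₀+mₖ₊₁)/dₖ₊₁⌋:
  k=1: m=13, d=18, a=1
  k=2: m=5, d=9, a=2
  k=3: m=13, d=2, a=13
  k=4: m=13, d=9, a=2
  k=5: m=5, d=18, a=1
  k=6: m=13, d=1, a=26
d=1 and a=2a₀=26 at k=6, so the next step gives (m, d) = (13, 18) again — its k=1 value — and the period has length 6.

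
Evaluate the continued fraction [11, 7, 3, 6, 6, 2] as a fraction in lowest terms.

20614/1851

Using pₖ = aₖpₖ₋₁ + pₖ₋₂ and qₖ = aₖqₖ₋₁ + qₖ₋₂:
  k=0: a=11, p=11, q=1
  k=1: a=7, p=78, q=7
  k=2: a=3, p=245, q=22
  k=3: a=6, p=1548, q=139
  k=4: a=6, p=9533, q=856
  k=5: a=2, p=20614, q=1851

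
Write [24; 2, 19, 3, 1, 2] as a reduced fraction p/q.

10652/435

Fold from the inside: start with 2/1.
  1 + 1/2 = 3/2
  3 + 2/3 = 11/3
  19 + 3/11 = 212/11
  2 + 11/212 = 435/212
  24 + 212/435 = 10652/435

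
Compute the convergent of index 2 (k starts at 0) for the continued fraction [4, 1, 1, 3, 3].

9/2

Using pₖ = aₖpₖ₋₁ + pₖ₋₂, qₖ = aₖqₖ₋₁ + qₖ₋₂ (with p₋₁=1, p₋₂=0, q₋₁=0, q₋₂=1):
  k=0: a=4, p=4, q=1
  k=1: a=1, p=5, q=1
  k=2: a=1, p=9, q=2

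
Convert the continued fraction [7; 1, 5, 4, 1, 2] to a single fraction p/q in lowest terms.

682/87

Using pₖ = aₖpₖ₋₁ + pₖ₋₂ and qₖ = aₖqₖ₋₁ + qₖ₋₂:
  k=0: a=7, p=7, q=1
  k=1: a=1, p=8, q=1
  k=2: a=5, p=47, q=6
  k=3: a=4, p=196, q=25
  k=4: a=1, p=243, q=31
  k=5: a=2, p=682, q=87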